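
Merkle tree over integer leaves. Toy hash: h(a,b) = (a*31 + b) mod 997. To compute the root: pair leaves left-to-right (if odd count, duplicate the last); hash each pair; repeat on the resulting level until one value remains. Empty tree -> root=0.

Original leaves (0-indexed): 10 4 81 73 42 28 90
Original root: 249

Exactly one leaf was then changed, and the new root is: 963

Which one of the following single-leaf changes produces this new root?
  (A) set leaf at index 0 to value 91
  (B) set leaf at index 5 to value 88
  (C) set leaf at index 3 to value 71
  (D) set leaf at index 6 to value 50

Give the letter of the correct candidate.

Answer: D

Derivation:
Original leaves: [10, 4, 81, 73, 42, 28, 90]
Target new root: 963
Try each candidate change and compute the resulting root:
Candidate A: set leaf[0] = 91 -> leaves = [91, 4, 81, 73, 42, 28, 90]
  L0: [91, 4, 81, 73, 42, 28, 90]
  L1: h(91,4)=(91*31+4)%997=831 h(81,73)=(81*31+73)%997=590 h(42,28)=(42*31+28)%997=333 h(90,90)=(90*31+90)%997=886 -> [831, 590, 333, 886]
  L2: h(831,590)=(831*31+590)%997=429 h(333,886)=(333*31+886)%997=242 -> [429, 242]
  L3: h(429,242)=(429*31+242)%997=580 -> [580]
  root = 580 != target 963
Candidate B: set leaf[5] = 88 -> leaves = [10, 4, 81, 73, 42, 88, 90]
  L0: [10, 4, 81, 73, 42, 88, 90]
  L1: h(10,4)=(10*31+4)%997=314 h(81,73)=(81*31+73)%997=590 h(42,88)=(42*31+88)%997=393 h(90,90)=(90*31+90)%997=886 -> [314, 590, 393, 886]
  L2: h(314,590)=(314*31+590)%997=354 h(393,886)=(393*31+886)%997=108 -> [354, 108]
  L3: h(354,108)=(354*31+108)%997=115 -> [115]
  root = 115 != target 963
Candidate C: set leaf[3] = 71 -> leaves = [10, 4, 81, 71, 42, 28, 90]
  L0: [10, 4, 81, 71, 42, 28, 90]
  L1: h(10,4)=(10*31+4)%997=314 h(81,71)=(81*31+71)%997=588 h(42,28)=(42*31+28)%997=333 h(90,90)=(90*31+90)%997=886 -> [314, 588, 333, 886]
  L2: h(314,588)=(314*31+588)%997=352 h(333,886)=(333*31+886)%997=242 -> [352, 242]
  L3: h(352,242)=(352*31+242)%997=187 -> [187]
  root = 187 != target 963
Candidate D: set leaf[6] = 50 -> leaves = [10, 4, 81, 73, 42, 28, 50]
  L0: [10, 4, 81, 73, 42, 28, 50]
  L1: h(10,4)=(10*31+4)%997=314 h(81,73)=(81*31+73)%997=590 h(42,28)=(42*31+28)%997=333 h(50,50)=(50*31+50)%997=603 -> [314, 590, 333, 603]
  L2: h(314,590)=(314*31+590)%997=354 h(333,603)=(333*31+603)%997=956 -> [354, 956]
  L3: h(354,956)=(354*31+956)%997=963 -> [963]
  root = 963 == target 963  ** MATCH **
Candidate D produces the target root.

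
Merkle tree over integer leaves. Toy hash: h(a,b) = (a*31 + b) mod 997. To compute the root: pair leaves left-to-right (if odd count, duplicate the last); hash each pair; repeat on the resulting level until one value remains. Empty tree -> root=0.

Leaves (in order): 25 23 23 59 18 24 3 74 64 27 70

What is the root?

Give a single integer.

L0: [25, 23, 23, 59, 18, 24, 3, 74, 64, 27, 70]
L1: h(25,23)=(25*31+23)%997=798 h(23,59)=(23*31+59)%997=772 h(18,24)=(18*31+24)%997=582 h(3,74)=(3*31+74)%997=167 h(64,27)=(64*31+27)%997=17 h(70,70)=(70*31+70)%997=246 -> [798, 772, 582, 167, 17, 246]
L2: h(798,772)=(798*31+772)%997=585 h(582,167)=(582*31+167)%997=263 h(17,246)=(17*31+246)%997=773 -> [585, 263, 773]
L3: h(585,263)=(585*31+263)%997=452 h(773,773)=(773*31+773)%997=808 -> [452, 808]
L4: h(452,808)=(452*31+808)%997=862 -> [862]

Answer: 862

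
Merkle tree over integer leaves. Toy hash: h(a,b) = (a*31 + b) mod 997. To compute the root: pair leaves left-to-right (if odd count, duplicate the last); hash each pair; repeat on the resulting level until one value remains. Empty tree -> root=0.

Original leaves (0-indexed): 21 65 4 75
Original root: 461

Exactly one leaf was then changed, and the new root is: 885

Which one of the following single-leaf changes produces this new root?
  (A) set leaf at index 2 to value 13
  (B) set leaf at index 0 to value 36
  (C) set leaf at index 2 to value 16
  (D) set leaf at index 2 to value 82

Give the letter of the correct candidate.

Original leaves: [21, 65, 4, 75]
Target new root: 885
Try each candidate change and compute the resulting root:
Candidate A: set leaf[2] = 13 -> leaves = [21, 65, 13, 75]
  L0: [21, 65, 13, 75]
  L1: h(21,65)=(21*31+65)%997=716 h(13,75)=(13*31+75)%997=478 -> [716, 478]
  L2: h(716,478)=(716*31+478)%997=740 -> [740]
  root = 740 != target 885
Candidate B: set leaf[0] = 36 -> leaves = [36, 65, 4, 75]
  L0: [36, 65, 4, 75]
  L1: h(36,65)=(36*31+65)%997=184 h(4,75)=(4*31+75)%997=199 -> [184, 199]
  L2: h(184,199)=(184*31+199)%997=918 -> [918]
  root = 918 != target 885
Candidate C: set leaf[2] = 16 -> leaves = [21, 65, 16, 75]
  L0: [21, 65, 16, 75]
  L1: h(21,65)=(21*31+65)%997=716 h(16,75)=(16*31+75)%997=571 -> [716, 571]
  L2: h(716,571)=(716*31+571)%997=833 -> [833]
  root = 833 != target 885
Candidate D: set leaf[2] = 82 -> leaves = [21, 65, 82, 75]
  L0: [21, 65, 82, 75]
  L1: h(21,65)=(21*31+65)%997=716 h(82,75)=(82*31+75)%997=623 -> [716, 623]
  L2: h(716,623)=(716*31+623)%997=885 -> [885]
  root = 885 == target 885  ** MATCH **
Candidate D produces the target root.

Answer: D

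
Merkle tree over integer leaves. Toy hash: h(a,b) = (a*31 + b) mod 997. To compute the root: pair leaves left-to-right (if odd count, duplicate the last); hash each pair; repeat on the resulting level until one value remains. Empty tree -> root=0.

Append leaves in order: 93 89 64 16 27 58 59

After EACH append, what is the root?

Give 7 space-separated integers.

After append 93 (leaves=[93]):
  L0: [93]
  root=93
After append 89 (leaves=[93, 89]):
  L0: [93, 89]
  L1: h(93,89)=(93*31+89)%997=978 -> [978]
  root=978
After append 64 (leaves=[93, 89, 64]):
  L0: [93, 89, 64]
  L1: h(93,89)=(93*31+89)%997=978 h(64,64)=(64*31+64)%997=54 -> [978, 54]
  L2: h(978,54)=(978*31+54)%997=462 -> [462]
  root=462
After append 16 (leaves=[93, 89, 64, 16]):
  L0: [93, 89, 64, 16]
  L1: h(93,89)=(93*31+89)%997=978 h(64,16)=(64*31+16)%997=6 -> [978, 6]
  L2: h(978,6)=(978*31+6)%997=414 -> [414]
  root=414
After append 27 (leaves=[93, 89, 64, 16, 27]):
  L0: [93, 89, 64, 16, 27]
  L1: h(93,89)=(93*31+89)%997=978 h(64,16)=(64*31+16)%997=6 h(27,27)=(27*31+27)%997=864 -> [978, 6, 864]
  L2: h(978,6)=(978*31+6)%997=414 h(864,864)=(864*31+864)%997=729 -> [414, 729]
  L3: h(414,729)=(414*31+729)%997=602 -> [602]
  root=602
After append 58 (leaves=[93, 89, 64, 16, 27, 58]):
  L0: [93, 89, 64, 16, 27, 58]
  L1: h(93,89)=(93*31+89)%997=978 h(64,16)=(64*31+16)%997=6 h(27,58)=(27*31+58)%997=895 -> [978, 6, 895]
  L2: h(978,6)=(978*31+6)%997=414 h(895,895)=(895*31+895)%997=724 -> [414, 724]
  L3: h(414,724)=(414*31+724)%997=597 -> [597]
  root=597
After append 59 (leaves=[93, 89, 64, 16, 27, 58, 59]):
  L0: [93, 89, 64, 16, 27, 58, 59]
  L1: h(93,89)=(93*31+89)%997=978 h(64,16)=(64*31+16)%997=6 h(27,58)=(27*31+58)%997=895 h(59,59)=(59*31+59)%997=891 -> [978, 6, 895, 891]
  L2: h(978,6)=(978*31+6)%997=414 h(895,891)=(895*31+891)%997=720 -> [414, 720]
  L3: h(414,720)=(414*31+720)%997=593 -> [593]
  root=593

Answer: 93 978 462 414 602 597 593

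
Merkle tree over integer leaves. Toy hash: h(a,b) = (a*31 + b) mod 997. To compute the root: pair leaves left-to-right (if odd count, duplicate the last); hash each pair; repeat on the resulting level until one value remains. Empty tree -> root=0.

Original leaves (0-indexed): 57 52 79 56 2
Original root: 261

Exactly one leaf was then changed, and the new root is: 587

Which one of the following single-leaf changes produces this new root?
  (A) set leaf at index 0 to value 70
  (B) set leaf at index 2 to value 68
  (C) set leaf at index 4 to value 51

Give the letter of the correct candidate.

Answer: C

Derivation:
Original leaves: [57, 52, 79, 56, 2]
Target new root: 587
Try each candidate change and compute the resulting root:
Candidate A: set leaf[0] = 70 -> leaves = [70, 52, 79, 56, 2]
  L0: [70, 52, 79, 56, 2]
  L1: h(70,52)=(70*31+52)%997=228 h(79,56)=(79*31+56)%997=511 h(2,2)=(2*31+2)%997=64 -> [228, 511, 64]
  L2: h(228,511)=(228*31+511)%997=600 h(64,64)=(64*31+64)%997=54 -> [600, 54]
  L3: h(600,54)=(600*31+54)%997=708 -> [708]
  root = 708 != target 587
Candidate B: set leaf[2] = 68 -> leaves = [57, 52, 68, 56, 2]
  L0: [57, 52, 68, 56, 2]
  L1: h(57,52)=(57*31+52)%997=822 h(68,56)=(68*31+56)%997=170 h(2,2)=(2*31+2)%997=64 -> [822, 170, 64]
  L2: h(822,170)=(822*31+170)%997=727 h(64,64)=(64*31+64)%997=54 -> [727, 54]
  L3: h(727,54)=(727*31+54)%997=657 -> [657]
  root = 657 != target 587
Candidate C: set leaf[4] = 51 -> leaves = [57, 52, 79, 56, 51]
  L0: [57, 52, 79, 56, 51]
  L1: h(57,52)=(57*31+52)%997=822 h(79,56)=(79*31+56)%997=511 h(51,51)=(51*31+51)%997=635 -> [822, 511, 635]
  L2: h(822,511)=(822*31+511)%997=71 h(635,635)=(635*31+635)%997=380 -> [71, 380]
  L3: h(71,380)=(71*31+380)%997=587 -> [587]
  root = 587 == target 587  ** MATCH **
Candidate C produces the target root.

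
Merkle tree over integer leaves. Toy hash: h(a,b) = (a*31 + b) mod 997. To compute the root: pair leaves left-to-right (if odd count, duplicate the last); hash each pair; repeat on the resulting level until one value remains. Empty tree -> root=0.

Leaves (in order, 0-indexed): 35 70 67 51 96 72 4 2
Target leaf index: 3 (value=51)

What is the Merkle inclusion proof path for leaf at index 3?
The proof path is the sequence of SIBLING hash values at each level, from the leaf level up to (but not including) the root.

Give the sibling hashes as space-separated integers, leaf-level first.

Answer: 67 158 896

Derivation:
L0 (leaves): [35, 70, 67, 51, 96, 72, 4, 2], target index=3
L1: h(35,70)=(35*31+70)%997=158 [pair 0] h(67,51)=(67*31+51)%997=134 [pair 1] h(96,72)=(96*31+72)%997=57 [pair 2] h(4,2)=(4*31+2)%997=126 [pair 3] -> [158, 134, 57, 126]
  Sibling for proof at L0: 67
L2: h(158,134)=(158*31+134)%997=47 [pair 0] h(57,126)=(57*31+126)%997=896 [pair 1] -> [47, 896]
  Sibling for proof at L1: 158
L3: h(47,896)=(47*31+896)%997=359 [pair 0] -> [359]
  Sibling for proof at L2: 896
Root: 359
Proof path (sibling hashes from leaf to root): [67, 158, 896]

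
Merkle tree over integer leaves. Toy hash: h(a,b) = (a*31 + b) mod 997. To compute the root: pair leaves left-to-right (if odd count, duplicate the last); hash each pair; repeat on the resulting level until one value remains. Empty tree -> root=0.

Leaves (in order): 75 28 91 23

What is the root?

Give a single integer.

L0: [75, 28, 91, 23]
L1: h(75,28)=(75*31+28)%997=359 h(91,23)=(91*31+23)%997=850 -> [359, 850]
L2: h(359,850)=(359*31+850)%997=15 -> [15]

Answer: 15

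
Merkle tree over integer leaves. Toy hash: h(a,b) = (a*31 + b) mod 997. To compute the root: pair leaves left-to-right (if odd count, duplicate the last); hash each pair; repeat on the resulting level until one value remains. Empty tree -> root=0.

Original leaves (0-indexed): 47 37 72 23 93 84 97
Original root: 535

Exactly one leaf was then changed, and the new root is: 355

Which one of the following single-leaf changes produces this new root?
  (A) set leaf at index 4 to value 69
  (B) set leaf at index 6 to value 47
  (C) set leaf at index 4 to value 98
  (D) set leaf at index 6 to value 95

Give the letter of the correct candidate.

Original leaves: [47, 37, 72, 23, 93, 84, 97]
Target new root: 355
Try each candidate change and compute the resulting root:
Candidate A: set leaf[4] = 69 -> leaves = [47, 37, 72, 23, 69, 84, 97]
  L0: [47, 37, 72, 23, 69, 84, 97]
  L1: h(47,37)=(47*31+37)%997=497 h(72,23)=(72*31+23)%997=261 h(69,84)=(69*31+84)%997=229 h(97,97)=(97*31+97)%997=113 -> [497, 261, 229, 113]
  L2: h(497,261)=(497*31+261)%997=713 h(229,113)=(229*31+113)%997=233 -> [713, 233]
  L3: h(713,233)=(713*31+233)%997=402 -> [402]
  root = 402 != target 355
Candidate B: set leaf[6] = 47 -> leaves = [47, 37, 72, 23, 93, 84, 47]
  L0: [47, 37, 72, 23, 93, 84, 47]
  L1: h(47,37)=(47*31+37)%997=497 h(72,23)=(72*31+23)%997=261 h(93,84)=(93*31+84)%997=973 h(47,47)=(47*31+47)%997=507 -> [497, 261, 973, 507]
  L2: h(497,261)=(497*31+261)%997=713 h(973,507)=(973*31+507)%997=760 -> [713, 760]
  L3: h(713,760)=(713*31+760)%997=929 -> [929]
  root = 929 != target 355
Candidate C: set leaf[4] = 98 -> leaves = [47, 37, 72, 23, 98, 84, 97]
  L0: [47, 37, 72, 23, 98, 84, 97]
  L1: h(47,37)=(47*31+37)%997=497 h(72,23)=(72*31+23)%997=261 h(98,84)=(98*31+84)%997=131 h(97,97)=(97*31+97)%997=113 -> [497, 261, 131, 113]
  L2: h(497,261)=(497*31+261)%997=713 h(131,113)=(131*31+113)%997=186 -> [713, 186]
  L3: h(713,186)=(713*31+186)%997=355 -> [355]
  root = 355 == target 355  ** MATCH **
Candidate D: set leaf[6] = 95 -> leaves = [47, 37, 72, 23, 93, 84, 95]
  L0: [47, 37, 72, 23, 93, 84, 95]
  L1: h(47,37)=(47*31+37)%997=497 h(72,23)=(72*31+23)%997=261 h(93,84)=(93*31+84)%997=973 h(95,95)=(95*31+95)%997=49 -> [497, 261, 973, 49]
  L2: h(497,261)=(497*31+261)%997=713 h(973,49)=(973*31+49)%997=302 -> [713, 302]
  L3: h(713,302)=(713*31+302)%997=471 -> [471]
  root = 471 != target 355
Candidate C produces the target root.

Answer: C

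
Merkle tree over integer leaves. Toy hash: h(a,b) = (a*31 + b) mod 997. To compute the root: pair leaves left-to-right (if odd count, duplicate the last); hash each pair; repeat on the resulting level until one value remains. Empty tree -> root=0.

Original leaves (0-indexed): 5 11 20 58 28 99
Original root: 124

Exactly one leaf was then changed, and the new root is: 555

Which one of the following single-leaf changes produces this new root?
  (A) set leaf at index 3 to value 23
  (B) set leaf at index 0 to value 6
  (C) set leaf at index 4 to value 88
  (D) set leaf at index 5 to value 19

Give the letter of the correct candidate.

Original leaves: [5, 11, 20, 58, 28, 99]
Target new root: 555
Try each candidate change and compute the resulting root:
Candidate A: set leaf[3] = 23 -> leaves = [5, 11, 20, 23, 28, 99]
  L0: [5, 11, 20, 23, 28, 99]
  L1: h(5,11)=(5*31+11)%997=166 h(20,23)=(20*31+23)%997=643 h(28,99)=(28*31+99)%997=967 -> [166, 643, 967]
  L2: h(166,643)=(166*31+643)%997=804 h(967,967)=(967*31+967)%997=37 -> [804, 37]
  L3: h(804,37)=(804*31+37)%997=36 -> [36]
  root = 36 != target 555
Candidate B: set leaf[0] = 6 -> leaves = [6, 11, 20, 58, 28, 99]
  L0: [6, 11, 20, 58, 28, 99]
  L1: h(6,11)=(6*31+11)%997=197 h(20,58)=(20*31+58)%997=678 h(28,99)=(28*31+99)%997=967 -> [197, 678, 967]
  L2: h(197,678)=(197*31+678)%997=803 h(967,967)=(967*31+967)%997=37 -> [803, 37]
  L3: h(803,37)=(803*31+37)%997=5 -> [5]
  root = 5 != target 555
Candidate C: set leaf[4] = 88 -> leaves = [5, 11, 20, 58, 88, 99]
  L0: [5, 11, 20, 58, 88, 99]
  L1: h(5,11)=(5*31+11)%997=166 h(20,58)=(20*31+58)%997=678 h(88,99)=(88*31+99)%997=833 -> [166, 678, 833]
  L2: h(166,678)=(166*31+678)%997=839 h(833,833)=(833*31+833)%997=734 -> [839, 734]
  L3: h(839,734)=(839*31+734)%997=821 -> [821]
  root = 821 != target 555
Candidate D: set leaf[5] = 19 -> leaves = [5, 11, 20, 58, 28, 19]
  L0: [5, 11, 20, 58, 28, 19]
  L1: h(5,11)=(5*31+11)%997=166 h(20,58)=(20*31+58)%997=678 h(28,19)=(28*31+19)%997=887 -> [166, 678, 887]
  L2: h(166,678)=(166*31+678)%997=839 h(887,887)=(887*31+887)%997=468 -> [839, 468]
  L3: h(839,468)=(839*31+468)%997=555 -> [555]
  root = 555 == target 555  ** MATCH **
Candidate D produces the target root.

Answer: D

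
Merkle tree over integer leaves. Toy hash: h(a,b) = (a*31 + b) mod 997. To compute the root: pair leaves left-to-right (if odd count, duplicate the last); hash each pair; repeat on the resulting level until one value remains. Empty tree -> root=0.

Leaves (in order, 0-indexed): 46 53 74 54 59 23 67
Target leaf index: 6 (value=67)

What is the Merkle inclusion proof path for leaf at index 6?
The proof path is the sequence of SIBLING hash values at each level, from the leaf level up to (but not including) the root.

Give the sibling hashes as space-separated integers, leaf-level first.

L0 (leaves): [46, 53, 74, 54, 59, 23, 67], target index=6
L1: h(46,53)=(46*31+53)%997=482 [pair 0] h(74,54)=(74*31+54)%997=354 [pair 1] h(59,23)=(59*31+23)%997=855 [pair 2] h(67,67)=(67*31+67)%997=150 [pair 3] -> [482, 354, 855, 150]
  Sibling for proof at L0: 67
L2: h(482,354)=(482*31+354)%997=341 [pair 0] h(855,150)=(855*31+150)%997=733 [pair 1] -> [341, 733]
  Sibling for proof at L1: 855
L3: h(341,733)=(341*31+733)%997=337 [pair 0] -> [337]
  Sibling for proof at L2: 341
Root: 337
Proof path (sibling hashes from leaf to root): [67, 855, 341]

Answer: 67 855 341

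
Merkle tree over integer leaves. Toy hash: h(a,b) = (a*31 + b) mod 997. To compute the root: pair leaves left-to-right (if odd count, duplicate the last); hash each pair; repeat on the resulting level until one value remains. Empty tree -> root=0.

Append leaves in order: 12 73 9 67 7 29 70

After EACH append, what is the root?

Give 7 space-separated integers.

After append 12 (leaves=[12]):
  L0: [12]
  root=12
After append 73 (leaves=[12, 73]):
  L0: [12, 73]
  L1: h(12,73)=(12*31+73)%997=445 -> [445]
  root=445
After append 9 (leaves=[12, 73, 9]):
  L0: [12, 73, 9]
  L1: h(12,73)=(12*31+73)%997=445 h(9,9)=(9*31+9)%997=288 -> [445, 288]
  L2: h(445,288)=(445*31+288)%997=125 -> [125]
  root=125
After append 67 (leaves=[12, 73, 9, 67]):
  L0: [12, 73, 9, 67]
  L1: h(12,73)=(12*31+73)%997=445 h(9,67)=(9*31+67)%997=346 -> [445, 346]
  L2: h(445,346)=(445*31+346)%997=183 -> [183]
  root=183
After append 7 (leaves=[12, 73, 9, 67, 7]):
  L0: [12, 73, 9, 67, 7]
  L1: h(12,73)=(12*31+73)%997=445 h(9,67)=(9*31+67)%997=346 h(7,7)=(7*31+7)%997=224 -> [445, 346, 224]
  L2: h(445,346)=(445*31+346)%997=183 h(224,224)=(224*31+224)%997=189 -> [183, 189]
  L3: h(183,189)=(183*31+189)%997=877 -> [877]
  root=877
After append 29 (leaves=[12, 73, 9, 67, 7, 29]):
  L0: [12, 73, 9, 67, 7, 29]
  L1: h(12,73)=(12*31+73)%997=445 h(9,67)=(9*31+67)%997=346 h(7,29)=(7*31+29)%997=246 -> [445, 346, 246]
  L2: h(445,346)=(445*31+346)%997=183 h(246,246)=(246*31+246)%997=893 -> [183, 893]
  L3: h(183,893)=(183*31+893)%997=584 -> [584]
  root=584
After append 70 (leaves=[12, 73, 9, 67, 7, 29, 70]):
  L0: [12, 73, 9, 67, 7, 29, 70]
  L1: h(12,73)=(12*31+73)%997=445 h(9,67)=(9*31+67)%997=346 h(7,29)=(7*31+29)%997=246 h(70,70)=(70*31+70)%997=246 -> [445, 346, 246, 246]
  L2: h(445,346)=(445*31+346)%997=183 h(246,246)=(246*31+246)%997=893 -> [183, 893]
  L3: h(183,893)=(183*31+893)%997=584 -> [584]
  root=584

Answer: 12 445 125 183 877 584 584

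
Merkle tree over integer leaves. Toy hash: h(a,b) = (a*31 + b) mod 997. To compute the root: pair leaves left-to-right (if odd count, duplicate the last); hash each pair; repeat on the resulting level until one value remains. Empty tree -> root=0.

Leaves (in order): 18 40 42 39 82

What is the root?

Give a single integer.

L0: [18, 40, 42, 39, 82]
L1: h(18,40)=(18*31+40)%997=598 h(42,39)=(42*31+39)%997=344 h(82,82)=(82*31+82)%997=630 -> [598, 344, 630]
L2: h(598,344)=(598*31+344)%997=936 h(630,630)=(630*31+630)%997=220 -> [936, 220]
L3: h(936,220)=(936*31+220)%997=323 -> [323]

Answer: 323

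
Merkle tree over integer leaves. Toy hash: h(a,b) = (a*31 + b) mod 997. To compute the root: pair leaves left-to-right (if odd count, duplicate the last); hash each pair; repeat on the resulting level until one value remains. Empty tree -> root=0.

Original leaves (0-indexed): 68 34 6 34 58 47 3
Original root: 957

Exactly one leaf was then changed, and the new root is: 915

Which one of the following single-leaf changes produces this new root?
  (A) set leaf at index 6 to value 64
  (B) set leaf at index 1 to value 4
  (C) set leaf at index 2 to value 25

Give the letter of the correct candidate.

Answer: A

Derivation:
Original leaves: [68, 34, 6, 34, 58, 47, 3]
Target new root: 915
Try each candidate change and compute the resulting root:
Candidate A: set leaf[6] = 64 -> leaves = [68, 34, 6, 34, 58, 47, 64]
  L0: [68, 34, 6, 34, 58, 47, 64]
  L1: h(68,34)=(68*31+34)%997=148 h(6,34)=(6*31+34)%997=220 h(58,47)=(58*31+47)%997=848 h(64,64)=(64*31+64)%997=54 -> [148, 220, 848, 54]
  L2: h(148,220)=(148*31+220)%997=820 h(848,54)=(848*31+54)%997=420 -> [820, 420]
  L3: h(820,420)=(820*31+420)%997=915 -> [915]
  root = 915 == target 915  ** MATCH **
Candidate B: set leaf[1] = 4 -> leaves = [68, 4, 6, 34, 58, 47, 3]
  L0: [68, 4, 6, 34, 58, 47, 3]
  L1: h(68,4)=(68*31+4)%997=118 h(6,34)=(6*31+34)%997=220 h(58,47)=(58*31+47)%997=848 h(3,3)=(3*31+3)%997=96 -> [118, 220, 848, 96]
  L2: h(118,220)=(118*31+220)%997=887 h(848,96)=(848*31+96)%997=462 -> [887, 462]
  L3: h(887,462)=(887*31+462)%997=43 -> [43]
  root = 43 != target 915
Candidate C: set leaf[2] = 25 -> leaves = [68, 34, 25, 34, 58, 47, 3]
  L0: [68, 34, 25, 34, 58, 47, 3]
  L1: h(68,34)=(68*31+34)%997=148 h(25,34)=(25*31+34)%997=809 h(58,47)=(58*31+47)%997=848 h(3,3)=(3*31+3)%997=96 -> [148, 809, 848, 96]
  L2: h(148,809)=(148*31+809)%997=412 h(848,96)=(848*31+96)%997=462 -> [412, 462]
  L3: h(412,462)=(412*31+462)%997=273 -> [273]
  root = 273 != target 915
Candidate A produces the target root.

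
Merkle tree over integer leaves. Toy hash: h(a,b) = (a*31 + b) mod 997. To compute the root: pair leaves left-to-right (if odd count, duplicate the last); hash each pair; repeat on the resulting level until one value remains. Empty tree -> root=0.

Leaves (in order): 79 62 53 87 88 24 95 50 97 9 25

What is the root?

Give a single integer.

Answer: 130

Derivation:
L0: [79, 62, 53, 87, 88, 24, 95, 50, 97, 9, 25]
L1: h(79,62)=(79*31+62)%997=517 h(53,87)=(53*31+87)%997=733 h(88,24)=(88*31+24)%997=758 h(95,50)=(95*31+50)%997=4 h(97,9)=(97*31+9)%997=25 h(25,25)=(25*31+25)%997=800 -> [517, 733, 758, 4, 25, 800]
L2: h(517,733)=(517*31+733)%997=808 h(758,4)=(758*31+4)%997=571 h(25,800)=(25*31+800)%997=578 -> [808, 571, 578]
L3: h(808,571)=(808*31+571)%997=694 h(578,578)=(578*31+578)%997=550 -> [694, 550]
L4: h(694,550)=(694*31+550)%997=130 -> [130]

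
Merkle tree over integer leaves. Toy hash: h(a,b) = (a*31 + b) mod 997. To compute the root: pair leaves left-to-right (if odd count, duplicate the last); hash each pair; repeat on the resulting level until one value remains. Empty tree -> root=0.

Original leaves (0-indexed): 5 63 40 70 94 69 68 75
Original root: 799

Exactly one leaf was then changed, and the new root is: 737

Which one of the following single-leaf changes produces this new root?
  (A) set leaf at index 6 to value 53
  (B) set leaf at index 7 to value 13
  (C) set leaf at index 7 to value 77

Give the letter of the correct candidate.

Original leaves: [5, 63, 40, 70, 94, 69, 68, 75]
Target new root: 737
Try each candidate change and compute the resulting root:
Candidate A: set leaf[6] = 53 -> leaves = [5, 63, 40, 70, 94, 69, 53, 75]
  L0: [5, 63, 40, 70, 94, 69, 53, 75]
  L1: h(5,63)=(5*31+63)%997=218 h(40,70)=(40*31+70)%997=313 h(94,69)=(94*31+69)%997=989 h(53,75)=(53*31+75)%997=721 -> [218, 313, 989, 721]
  L2: h(218,313)=(218*31+313)%997=92 h(989,721)=(989*31+721)%997=473 -> [92, 473]
  L3: h(92,473)=(92*31+473)%997=334 -> [334]
  root = 334 != target 737
Candidate B: set leaf[7] = 13 -> leaves = [5, 63, 40, 70, 94, 69, 68, 13]
  L0: [5, 63, 40, 70, 94, 69, 68, 13]
  L1: h(5,63)=(5*31+63)%997=218 h(40,70)=(40*31+70)%997=313 h(94,69)=(94*31+69)%997=989 h(68,13)=(68*31+13)%997=127 -> [218, 313, 989, 127]
  L2: h(218,313)=(218*31+313)%997=92 h(989,127)=(989*31+127)%997=876 -> [92, 876]
  L3: h(92,876)=(92*31+876)%997=737 -> [737]
  root = 737 == target 737  ** MATCH **
Candidate C: set leaf[7] = 77 -> leaves = [5, 63, 40, 70, 94, 69, 68, 77]
  L0: [5, 63, 40, 70, 94, 69, 68, 77]
  L1: h(5,63)=(5*31+63)%997=218 h(40,70)=(40*31+70)%997=313 h(94,69)=(94*31+69)%997=989 h(68,77)=(68*31+77)%997=191 -> [218, 313, 989, 191]
  L2: h(218,313)=(218*31+313)%997=92 h(989,191)=(989*31+191)%997=940 -> [92, 940]
  L3: h(92,940)=(92*31+940)%997=801 -> [801]
  root = 801 != target 737
Candidate B produces the target root.

Answer: B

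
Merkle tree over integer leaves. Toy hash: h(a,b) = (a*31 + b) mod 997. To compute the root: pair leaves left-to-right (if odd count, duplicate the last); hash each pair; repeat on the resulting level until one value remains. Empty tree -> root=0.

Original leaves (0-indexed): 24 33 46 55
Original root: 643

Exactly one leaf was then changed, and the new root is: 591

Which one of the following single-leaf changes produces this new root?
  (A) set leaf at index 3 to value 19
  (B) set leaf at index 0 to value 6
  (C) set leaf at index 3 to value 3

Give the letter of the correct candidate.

Answer: C

Derivation:
Original leaves: [24, 33, 46, 55]
Target new root: 591
Try each candidate change and compute the resulting root:
Candidate A: set leaf[3] = 19 -> leaves = [24, 33, 46, 19]
  L0: [24, 33, 46, 19]
  L1: h(24,33)=(24*31+33)%997=777 h(46,19)=(46*31+19)%997=448 -> [777, 448]
  L2: h(777,448)=(777*31+448)%997=607 -> [607]
  root = 607 != target 591
Candidate B: set leaf[0] = 6 -> leaves = [6, 33, 46, 55]
  L0: [6, 33, 46, 55]
  L1: h(6,33)=(6*31+33)%997=219 h(46,55)=(46*31+55)%997=484 -> [219, 484]
  L2: h(219,484)=(219*31+484)%997=294 -> [294]
  root = 294 != target 591
Candidate C: set leaf[3] = 3 -> leaves = [24, 33, 46, 3]
  L0: [24, 33, 46, 3]
  L1: h(24,33)=(24*31+33)%997=777 h(46,3)=(46*31+3)%997=432 -> [777, 432]
  L2: h(777,432)=(777*31+432)%997=591 -> [591]
  root = 591 == target 591  ** MATCH **
Candidate C produces the target root.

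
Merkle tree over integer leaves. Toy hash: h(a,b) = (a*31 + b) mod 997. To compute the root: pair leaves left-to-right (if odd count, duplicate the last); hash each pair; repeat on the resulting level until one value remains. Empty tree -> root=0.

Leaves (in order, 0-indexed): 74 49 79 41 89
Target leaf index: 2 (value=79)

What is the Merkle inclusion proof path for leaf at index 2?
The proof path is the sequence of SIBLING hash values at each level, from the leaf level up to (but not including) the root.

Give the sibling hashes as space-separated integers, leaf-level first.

Answer: 41 349 409

Derivation:
L0 (leaves): [74, 49, 79, 41, 89], target index=2
L1: h(74,49)=(74*31+49)%997=349 [pair 0] h(79,41)=(79*31+41)%997=496 [pair 1] h(89,89)=(89*31+89)%997=854 [pair 2] -> [349, 496, 854]
  Sibling for proof at L0: 41
L2: h(349,496)=(349*31+496)%997=348 [pair 0] h(854,854)=(854*31+854)%997=409 [pair 1] -> [348, 409]
  Sibling for proof at L1: 349
L3: h(348,409)=(348*31+409)%997=230 [pair 0] -> [230]
  Sibling for proof at L2: 409
Root: 230
Proof path (sibling hashes from leaf to root): [41, 349, 409]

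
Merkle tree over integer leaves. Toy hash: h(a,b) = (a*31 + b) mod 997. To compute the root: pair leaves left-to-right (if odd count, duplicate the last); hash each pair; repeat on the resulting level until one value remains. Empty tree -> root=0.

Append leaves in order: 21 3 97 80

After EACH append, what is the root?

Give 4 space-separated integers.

After append 21 (leaves=[21]):
  L0: [21]
  root=21
After append 3 (leaves=[21, 3]):
  L0: [21, 3]
  L1: h(21,3)=(21*31+3)%997=654 -> [654]
  root=654
After append 97 (leaves=[21, 3, 97]):
  L0: [21, 3, 97]
  L1: h(21,3)=(21*31+3)%997=654 h(97,97)=(97*31+97)%997=113 -> [654, 113]
  L2: h(654,113)=(654*31+113)%997=447 -> [447]
  root=447
After append 80 (leaves=[21, 3, 97, 80]):
  L0: [21, 3, 97, 80]
  L1: h(21,3)=(21*31+3)%997=654 h(97,80)=(97*31+80)%997=96 -> [654, 96]
  L2: h(654,96)=(654*31+96)%997=430 -> [430]
  root=430

Answer: 21 654 447 430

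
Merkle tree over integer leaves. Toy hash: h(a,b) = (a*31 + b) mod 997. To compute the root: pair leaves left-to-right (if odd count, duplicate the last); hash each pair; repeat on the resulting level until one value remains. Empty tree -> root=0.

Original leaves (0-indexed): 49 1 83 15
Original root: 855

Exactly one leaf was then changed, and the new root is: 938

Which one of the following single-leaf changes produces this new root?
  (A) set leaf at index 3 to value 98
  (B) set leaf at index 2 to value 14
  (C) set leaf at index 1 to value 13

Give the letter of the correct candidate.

Original leaves: [49, 1, 83, 15]
Target new root: 938
Try each candidate change and compute the resulting root:
Candidate A: set leaf[3] = 98 -> leaves = [49, 1, 83, 98]
  L0: [49, 1, 83, 98]
  L1: h(49,1)=(49*31+1)%997=523 h(83,98)=(83*31+98)%997=677 -> [523, 677]
  L2: h(523,677)=(523*31+677)%997=938 -> [938]
  root = 938 == target 938  ** MATCH **
Candidate B: set leaf[2] = 14 -> leaves = [49, 1, 14, 15]
  L0: [49, 1, 14, 15]
  L1: h(49,1)=(49*31+1)%997=523 h(14,15)=(14*31+15)%997=449 -> [523, 449]
  L2: h(523,449)=(523*31+449)%997=710 -> [710]
  root = 710 != target 938
Candidate C: set leaf[1] = 13 -> leaves = [49, 13, 83, 15]
  L0: [49, 13, 83, 15]
  L1: h(49,13)=(49*31+13)%997=535 h(83,15)=(83*31+15)%997=594 -> [535, 594]
  L2: h(535,594)=(535*31+594)%997=230 -> [230]
  root = 230 != target 938
Candidate A produces the target root.

Answer: A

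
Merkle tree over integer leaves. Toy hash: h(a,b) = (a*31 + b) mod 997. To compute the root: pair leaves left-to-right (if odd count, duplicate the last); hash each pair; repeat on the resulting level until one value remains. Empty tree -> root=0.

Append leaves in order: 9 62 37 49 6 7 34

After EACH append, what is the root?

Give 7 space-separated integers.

After append 9 (leaves=[9]):
  L0: [9]
  root=9
After append 62 (leaves=[9, 62]):
  L0: [9, 62]
  L1: h(9,62)=(9*31+62)%997=341 -> [341]
  root=341
After append 37 (leaves=[9, 62, 37]):
  L0: [9, 62, 37]
  L1: h(9,62)=(9*31+62)%997=341 h(37,37)=(37*31+37)%997=187 -> [341, 187]
  L2: h(341,187)=(341*31+187)%997=788 -> [788]
  root=788
After append 49 (leaves=[9, 62, 37, 49]):
  L0: [9, 62, 37, 49]
  L1: h(9,62)=(9*31+62)%997=341 h(37,49)=(37*31+49)%997=199 -> [341, 199]
  L2: h(341,199)=(341*31+199)%997=800 -> [800]
  root=800
After append 6 (leaves=[9, 62, 37, 49, 6]):
  L0: [9, 62, 37, 49, 6]
  L1: h(9,62)=(9*31+62)%997=341 h(37,49)=(37*31+49)%997=199 h(6,6)=(6*31+6)%997=192 -> [341, 199, 192]
  L2: h(341,199)=(341*31+199)%997=800 h(192,192)=(192*31+192)%997=162 -> [800, 162]
  L3: h(800,162)=(800*31+162)%997=37 -> [37]
  root=37
After append 7 (leaves=[9, 62, 37, 49, 6, 7]):
  L0: [9, 62, 37, 49, 6, 7]
  L1: h(9,62)=(9*31+62)%997=341 h(37,49)=(37*31+49)%997=199 h(6,7)=(6*31+7)%997=193 -> [341, 199, 193]
  L2: h(341,199)=(341*31+199)%997=800 h(193,193)=(193*31+193)%997=194 -> [800, 194]
  L3: h(800,194)=(800*31+194)%997=69 -> [69]
  root=69
After append 34 (leaves=[9, 62, 37, 49, 6, 7, 34]):
  L0: [9, 62, 37, 49, 6, 7, 34]
  L1: h(9,62)=(9*31+62)%997=341 h(37,49)=(37*31+49)%997=199 h(6,7)=(6*31+7)%997=193 h(34,34)=(34*31+34)%997=91 -> [341, 199, 193, 91]
  L2: h(341,199)=(341*31+199)%997=800 h(193,91)=(193*31+91)%997=92 -> [800, 92]
  L3: h(800,92)=(800*31+92)%997=964 -> [964]
  root=964

Answer: 9 341 788 800 37 69 964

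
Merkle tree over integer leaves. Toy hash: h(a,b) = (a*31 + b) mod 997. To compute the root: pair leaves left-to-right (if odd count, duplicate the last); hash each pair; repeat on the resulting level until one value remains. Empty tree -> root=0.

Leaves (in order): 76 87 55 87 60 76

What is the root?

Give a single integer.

Answer: 643

Derivation:
L0: [76, 87, 55, 87, 60, 76]
L1: h(76,87)=(76*31+87)%997=449 h(55,87)=(55*31+87)%997=795 h(60,76)=(60*31+76)%997=939 -> [449, 795, 939]
L2: h(449,795)=(449*31+795)%997=756 h(939,939)=(939*31+939)%997=138 -> [756, 138]
L3: h(756,138)=(756*31+138)%997=643 -> [643]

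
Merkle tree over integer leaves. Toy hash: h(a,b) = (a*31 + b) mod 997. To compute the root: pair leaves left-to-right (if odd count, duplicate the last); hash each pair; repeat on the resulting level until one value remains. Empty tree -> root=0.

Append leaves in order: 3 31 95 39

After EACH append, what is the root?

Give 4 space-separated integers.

Answer: 3 124 902 846

Derivation:
After append 3 (leaves=[3]):
  L0: [3]
  root=3
After append 31 (leaves=[3, 31]):
  L0: [3, 31]
  L1: h(3,31)=(3*31+31)%997=124 -> [124]
  root=124
After append 95 (leaves=[3, 31, 95]):
  L0: [3, 31, 95]
  L1: h(3,31)=(3*31+31)%997=124 h(95,95)=(95*31+95)%997=49 -> [124, 49]
  L2: h(124,49)=(124*31+49)%997=902 -> [902]
  root=902
After append 39 (leaves=[3, 31, 95, 39]):
  L0: [3, 31, 95, 39]
  L1: h(3,31)=(3*31+31)%997=124 h(95,39)=(95*31+39)%997=990 -> [124, 990]
  L2: h(124,990)=(124*31+990)%997=846 -> [846]
  root=846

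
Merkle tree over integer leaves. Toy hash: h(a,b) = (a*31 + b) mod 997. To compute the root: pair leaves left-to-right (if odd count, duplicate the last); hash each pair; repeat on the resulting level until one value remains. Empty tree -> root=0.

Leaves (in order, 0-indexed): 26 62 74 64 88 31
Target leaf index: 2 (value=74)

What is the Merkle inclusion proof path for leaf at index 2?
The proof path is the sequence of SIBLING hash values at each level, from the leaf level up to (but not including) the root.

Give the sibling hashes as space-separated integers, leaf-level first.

Answer: 64 868 552

Derivation:
L0 (leaves): [26, 62, 74, 64, 88, 31], target index=2
L1: h(26,62)=(26*31+62)%997=868 [pair 0] h(74,64)=(74*31+64)%997=364 [pair 1] h(88,31)=(88*31+31)%997=765 [pair 2] -> [868, 364, 765]
  Sibling for proof at L0: 64
L2: h(868,364)=(868*31+364)%997=353 [pair 0] h(765,765)=(765*31+765)%997=552 [pair 1] -> [353, 552]
  Sibling for proof at L1: 868
L3: h(353,552)=(353*31+552)%997=528 [pair 0] -> [528]
  Sibling for proof at L2: 552
Root: 528
Proof path (sibling hashes from leaf to root): [64, 868, 552]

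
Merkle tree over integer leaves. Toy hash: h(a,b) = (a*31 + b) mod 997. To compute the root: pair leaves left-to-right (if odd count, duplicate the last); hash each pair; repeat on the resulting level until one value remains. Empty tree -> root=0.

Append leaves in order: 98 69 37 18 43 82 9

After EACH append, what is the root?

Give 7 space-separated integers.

After append 98 (leaves=[98]):
  L0: [98]
  root=98
After append 69 (leaves=[98, 69]):
  L0: [98, 69]
  L1: h(98,69)=(98*31+69)%997=116 -> [116]
  root=116
After append 37 (leaves=[98, 69, 37]):
  L0: [98, 69, 37]
  L1: h(98,69)=(98*31+69)%997=116 h(37,37)=(37*31+37)%997=187 -> [116, 187]
  L2: h(116,187)=(116*31+187)%997=792 -> [792]
  root=792
After append 18 (leaves=[98, 69, 37, 18]):
  L0: [98, 69, 37, 18]
  L1: h(98,69)=(98*31+69)%997=116 h(37,18)=(37*31+18)%997=168 -> [116, 168]
  L2: h(116,168)=(116*31+168)%997=773 -> [773]
  root=773
After append 43 (leaves=[98, 69, 37, 18, 43]):
  L0: [98, 69, 37, 18, 43]
  L1: h(98,69)=(98*31+69)%997=116 h(37,18)=(37*31+18)%997=168 h(43,43)=(43*31+43)%997=379 -> [116, 168, 379]
  L2: h(116,168)=(116*31+168)%997=773 h(379,379)=(379*31+379)%997=164 -> [773, 164]
  L3: h(773,164)=(773*31+164)%997=199 -> [199]
  root=199
After append 82 (leaves=[98, 69, 37, 18, 43, 82]):
  L0: [98, 69, 37, 18, 43, 82]
  L1: h(98,69)=(98*31+69)%997=116 h(37,18)=(37*31+18)%997=168 h(43,82)=(43*31+82)%997=418 -> [116, 168, 418]
  L2: h(116,168)=(116*31+168)%997=773 h(418,418)=(418*31+418)%997=415 -> [773, 415]
  L3: h(773,415)=(773*31+415)%997=450 -> [450]
  root=450
After append 9 (leaves=[98, 69, 37, 18, 43, 82, 9]):
  L0: [98, 69, 37, 18, 43, 82, 9]
  L1: h(98,69)=(98*31+69)%997=116 h(37,18)=(37*31+18)%997=168 h(43,82)=(43*31+82)%997=418 h(9,9)=(9*31+9)%997=288 -> [116, 168, 418, 288]
  L2: h(116,168)=(116*31+168)%997=773 h(418,288)=(418*31+288)%997=285 -> [773, 285]
  L3: h(773,285)=(773*31+285)%997=320 -> [320]
  root=320

Answer: 98 116 792 773 199 450 320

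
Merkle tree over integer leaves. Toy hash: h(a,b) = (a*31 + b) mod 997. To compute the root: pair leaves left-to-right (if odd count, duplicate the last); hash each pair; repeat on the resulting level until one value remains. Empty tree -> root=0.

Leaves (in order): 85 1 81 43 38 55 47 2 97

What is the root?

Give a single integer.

Answer: 55

Derivation:
L0: [85, 1, 81, 43, 38, 55, 47, 2, 97]
L1: h(85,1)=(85*31+1)%997=642 h(81,43)=(81*31+43)%997=560 h(38,55)=(38*31+55)%997=236 h(47,2)=(47*31+2)%997=462 h(97,97)=(97*31+97)%997=113 -> [642, 560, 236, 462, 113]
L2: h(642,560)=(642*31+560)%997=522 h(236,462)=(236*31+462)%997=799 h(113,113)=(113*31+113)%997=625 -> [522, 799, 625]
L3: h(522,799)=(522*31+799)%997=32 h(625,625)=(625*31+625)%997=60 -> [32, 60]
L4: h(32,60)=(32*31+60)%997=55 -> [55]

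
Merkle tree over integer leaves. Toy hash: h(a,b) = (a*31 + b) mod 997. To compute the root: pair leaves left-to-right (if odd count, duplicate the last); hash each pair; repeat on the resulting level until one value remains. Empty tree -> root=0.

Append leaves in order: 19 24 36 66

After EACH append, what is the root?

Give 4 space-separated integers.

Answer: 19 613 215 245

Derivation:
After append 19 (leaves=[19]):
  L0: [19]
  root=19
After append 24 (leaves=[19, 24]):
  L0: [19, 24]
  L1: h(19,24)=(19*31+24)%997=613 -> [613]
  root=613
After append 36 (leaves=[19, 24, 36]):
  L0: [19, 24, 36]
  L1: h(19,24)=(19*31+24)%997=613 h(36,36)=(36*31+36)%997=155 -> [613, 155]
  L2: h(613,155)=(613*31+155)%997=215 -> [215]
  root=215
After append 66 (leaves=[19, 24, 36, 66]):
  L0: [19, 24, 36, 66]
  L1: h(19,24)=(19*31+24)%997=613 h(36,66)=(36*31+66)%997=185 -> [613, 185]
  L2: h(613,185)=(613*31+185)%997=245 -> [245]
  root=245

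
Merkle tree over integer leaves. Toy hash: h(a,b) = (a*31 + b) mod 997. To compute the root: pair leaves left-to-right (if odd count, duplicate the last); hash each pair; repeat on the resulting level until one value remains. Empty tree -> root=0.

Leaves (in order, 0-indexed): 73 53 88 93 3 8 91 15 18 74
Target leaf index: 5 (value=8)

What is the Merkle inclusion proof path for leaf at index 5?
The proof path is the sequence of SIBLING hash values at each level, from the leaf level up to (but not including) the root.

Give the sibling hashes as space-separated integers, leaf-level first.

L0 (leaves): [73, 53, 88, 93, 3, 8, 91, 15, 18, 74], target index=5
L1: h(73,53)=(73*31+53)%997=322 [pair 0] h(88,93)=(88*31+93)%997=827 [pair 1] h(3,8)=(3*31+8)%997=101 [pair 2] h(91,15)=(91*31+15)%997=842 [pair 3] h(18,74)=(18*31+74)%997=632 [pair 4] -> [322, 827, 101, 842, 632]
  Sibling for proof at L0: 3
L2: h(322,827)=(322*31+827)%997=839 [pair 0] h(101,842)=(101*31+842)%997=982 [pair 1] h(632,632)=(632*31+632)%997=284 [pair 2] -> [839, 982, 284]
  Sibling for proof at L1: 842
L3: h(839,982)=(839*31+982)%997=72 [pair 0] h(284,284)=(284*31+284)%997=115 [pair 1] -> [72, 115]
  Sibling for proof at L2: 839
L4: h(72,115)=(72*31+115)%997=353 [pair 0] -> [353]
  Sibling for proof at L3: 115
Root: 353
Proof path (sibling hashes from leaf to root): [3, 842, 839, 115]

Answer: 3 842 839 115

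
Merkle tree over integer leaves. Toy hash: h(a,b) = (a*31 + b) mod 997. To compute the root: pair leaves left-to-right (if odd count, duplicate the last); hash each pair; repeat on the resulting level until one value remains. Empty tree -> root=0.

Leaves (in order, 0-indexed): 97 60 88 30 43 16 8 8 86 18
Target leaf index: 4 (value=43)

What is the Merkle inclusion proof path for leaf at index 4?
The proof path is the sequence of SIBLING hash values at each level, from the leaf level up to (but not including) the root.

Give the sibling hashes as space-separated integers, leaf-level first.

L0 (leaves): [97, 60, 88, 30, 43, 16, 8, 8, 86, 18], target index=4
L1: h(97,60)=(97*31+60)%997=76 [pair 0] h(88,30)=(88*31+30)%997=764 [pair 1] h(43,16)=(43*31+16)%997=352 [pair 2] h(8,8)=(8*31+8)%997=256 [pair 3] h(86,18)=(86*31+18)%997=690 [pair 4] -> [76, 764, 352, 256, 690]
  Sibling for proof at L0: 16
L2: h(76,764)=(76*31+764)%997=129 [pair 0] h(352,256)=(352*31+256)%997=201 [pair 1] h(690,690)=(690*31+690)%997=146 [pair 2] -> [129, 201, 146]
  Sibling for proof at L1: 256
L3: h(129,201)=(129*31+201)%997=212 [pair 0] h(146,146)=(146*31+146)%997=684 [pair 1] -> [212, 684]
  Sibling for proof at L2: 129
L4: h(212,684)=(212*31+684)%997=277 [pair 0] -> [277]
  Sibling for proof at L3: 684
Root: 277
Proof path (sibling hashes from leaf to root): [16, 256, 129, 684]

Answer: 16 256 129 684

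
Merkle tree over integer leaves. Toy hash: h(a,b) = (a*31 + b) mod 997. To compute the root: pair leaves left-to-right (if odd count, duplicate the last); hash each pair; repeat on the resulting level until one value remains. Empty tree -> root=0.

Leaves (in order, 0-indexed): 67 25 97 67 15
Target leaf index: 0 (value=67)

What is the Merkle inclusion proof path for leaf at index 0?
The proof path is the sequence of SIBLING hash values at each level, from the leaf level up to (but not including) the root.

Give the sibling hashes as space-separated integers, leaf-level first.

Answer: 25 83 405

Derivation:
L0 (leaves): [67, 25, 97, 67, 15], target index=0
L1: h(67,25)=(67*31+25)%997=108 [pair 0] h(97,67)=(97*31+67)%997=83 [pair 1] h(15,15)=(15*31+15)%997=480 [pair 2] -> [108, 83, 480]
  Sibling for proof at L0: 25
L2: h(108,83)=(108*31+83)%997=440 [pair 0] h(480,480)=(480*31+480)%997=405 [pair 1] -> [440, 405]
  Sibling for proof at L1: 83
L3: h(440,405)=(440*31+405)%997=87 [pair 0] -> [87]
  Sibling for proof at L2: 405
Root: 87
Proof path (sibling hashes from leaf to root): [25, 83, 405]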